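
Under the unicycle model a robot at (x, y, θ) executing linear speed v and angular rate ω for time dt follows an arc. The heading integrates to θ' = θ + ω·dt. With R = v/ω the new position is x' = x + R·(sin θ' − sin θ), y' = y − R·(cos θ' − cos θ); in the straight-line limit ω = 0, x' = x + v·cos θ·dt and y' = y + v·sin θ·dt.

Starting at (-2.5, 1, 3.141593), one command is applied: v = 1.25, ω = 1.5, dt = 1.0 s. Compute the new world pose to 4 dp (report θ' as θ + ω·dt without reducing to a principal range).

θ' = 3.1416 + 1.5·1.0 = 4.6416
R = v/ω = 1.25/1.5 = 0.8333
x' = -2.5 + 0.8333·(sin 4.6416 − sin 3.1416) = -3.3312
y' = 1 − 0.8333·(cos 4.6416 − cos 3.1416) = 0.2256

(-3.3312, 0.2256, 4.6416)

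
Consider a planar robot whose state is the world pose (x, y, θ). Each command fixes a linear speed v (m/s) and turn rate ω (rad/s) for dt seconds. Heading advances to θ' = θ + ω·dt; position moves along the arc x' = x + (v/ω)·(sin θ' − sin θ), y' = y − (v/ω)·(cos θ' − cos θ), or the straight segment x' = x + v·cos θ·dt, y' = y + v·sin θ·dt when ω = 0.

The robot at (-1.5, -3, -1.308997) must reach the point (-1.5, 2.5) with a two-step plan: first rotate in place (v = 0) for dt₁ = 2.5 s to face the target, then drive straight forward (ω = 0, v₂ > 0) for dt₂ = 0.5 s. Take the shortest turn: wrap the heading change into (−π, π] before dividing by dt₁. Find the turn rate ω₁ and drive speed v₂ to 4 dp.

heading to target = atan2(2.5−-3, -1.5−-1.5) = 1.5708
Δθ = wrap(1.5708 − -1.3090) = 2.8798; ω₁ = Δθ/dt₁ = 1.1519
distance = √((-1.5−-1.5)² + (2.5−-3)²) = 5.5000; v₂ = distance/dt₂ = 11.0000

ω₁ = 1.1519, v₂ = 11.0000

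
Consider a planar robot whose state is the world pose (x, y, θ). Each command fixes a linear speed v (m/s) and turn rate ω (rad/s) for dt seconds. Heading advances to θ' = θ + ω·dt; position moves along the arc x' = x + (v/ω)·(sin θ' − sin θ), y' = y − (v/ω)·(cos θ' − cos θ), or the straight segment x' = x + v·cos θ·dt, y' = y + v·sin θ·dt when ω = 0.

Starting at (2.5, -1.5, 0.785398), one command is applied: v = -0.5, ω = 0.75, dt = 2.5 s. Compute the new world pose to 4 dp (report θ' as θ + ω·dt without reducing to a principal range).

θ' = 0.7854 + 0.75·2.5 = 2.6604
R = v/ω = -0.5/0.75 = -0.6667
x' = 2.5 + -0.6667·(sin 2.6604 − sin 0.7854) = 2.6628
y' = -1.5 − -0.6667·(cos 2.6604 − cos 0.7854) = -2.5624

(2.6628, -2.5624, 2.6604)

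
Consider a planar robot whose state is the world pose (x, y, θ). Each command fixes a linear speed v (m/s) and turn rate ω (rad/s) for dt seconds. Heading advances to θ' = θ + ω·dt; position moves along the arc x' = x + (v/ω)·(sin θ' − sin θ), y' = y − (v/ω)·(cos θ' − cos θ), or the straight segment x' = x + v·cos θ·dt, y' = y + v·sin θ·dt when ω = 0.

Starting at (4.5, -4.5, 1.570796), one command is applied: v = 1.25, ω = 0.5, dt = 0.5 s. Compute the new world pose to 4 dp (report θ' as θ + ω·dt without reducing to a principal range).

(4.4223, -3.8815, 1.8208)

θ' = 1.5708 + 0.5·0.5 = 1.8208
R = v/ω = 1.25/0.5 = 2.5000
x' = 4.5 + 2.5000·(sin 1.8208 − sin 1.5708) = 4.4223
y' = -4.5 − 2.5000·(cos 1.8208 − cos 1.5708) = -3.8815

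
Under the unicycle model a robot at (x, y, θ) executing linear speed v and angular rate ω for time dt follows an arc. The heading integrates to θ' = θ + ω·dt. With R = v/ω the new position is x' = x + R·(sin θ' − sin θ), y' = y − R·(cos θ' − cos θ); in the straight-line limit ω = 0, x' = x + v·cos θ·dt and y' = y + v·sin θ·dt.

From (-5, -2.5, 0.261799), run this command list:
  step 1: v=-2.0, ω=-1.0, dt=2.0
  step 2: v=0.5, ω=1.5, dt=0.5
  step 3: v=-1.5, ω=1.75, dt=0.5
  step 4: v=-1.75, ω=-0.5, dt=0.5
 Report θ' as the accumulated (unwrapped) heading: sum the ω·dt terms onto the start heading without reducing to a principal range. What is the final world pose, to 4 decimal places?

step 1: θ'=-1.7382 (R=2.0000) → pose (-7.4897, -0.2349, -1.7382)
step 2: θ'=-0.9882 (R=0.3333) → pose (-7.4394, -0.4738, -0.9882)
step 3: θ'=-0.1132 (R=-0.8571) → pose (-8.0583, -0.0938, -0.1132)
step 4: θ'=-0.3632 (R=3.5000) → pose (-8.9064, 0.1121, -0.3632)

(-8.9064, 0.1121, -0.3632)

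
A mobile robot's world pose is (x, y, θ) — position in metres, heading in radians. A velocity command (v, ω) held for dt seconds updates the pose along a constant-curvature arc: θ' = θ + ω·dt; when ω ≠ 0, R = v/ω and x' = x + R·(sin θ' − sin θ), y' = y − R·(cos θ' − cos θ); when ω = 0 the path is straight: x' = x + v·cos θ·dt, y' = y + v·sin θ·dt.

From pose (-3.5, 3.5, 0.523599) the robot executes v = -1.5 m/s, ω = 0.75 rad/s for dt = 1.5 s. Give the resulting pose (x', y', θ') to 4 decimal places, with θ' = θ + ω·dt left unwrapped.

θ' = 0.5236 + 0.75·1.5 = 1.6486
R = v/ω = -1.5/0.75 = -2.0000
x' = -3.5 + -2.0000·(sin 1.6486 − sin 0.5236) = -4.4939
y' = 3.5 − -2.0000·(cos 1.6486 − cos 0.5236) = 1.6125

(-4.4939, 1.6125, 1.6486)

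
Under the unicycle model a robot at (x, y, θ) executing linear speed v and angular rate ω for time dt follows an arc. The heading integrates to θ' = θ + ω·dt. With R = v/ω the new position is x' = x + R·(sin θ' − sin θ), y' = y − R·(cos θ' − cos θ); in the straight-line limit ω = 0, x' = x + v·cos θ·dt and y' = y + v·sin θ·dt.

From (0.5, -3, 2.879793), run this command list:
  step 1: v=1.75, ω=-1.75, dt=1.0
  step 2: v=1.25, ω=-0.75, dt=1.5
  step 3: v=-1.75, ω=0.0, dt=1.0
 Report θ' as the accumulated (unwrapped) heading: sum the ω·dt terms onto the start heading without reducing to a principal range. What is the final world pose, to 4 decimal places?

(-0.3963, -0.6604, 0.0048)

step 1: θ'=1.1298 (R=-1.0000) → pose (-0.1455, -1.6072, 1.1298)
step 2: θ'=0.0048 (R=-1.6667) → pose (1.3537, -0.6520, 0.0048)
step 3: θ'=0.0048 (straight) → pose (-0.3963, -0.6604, 0.0048)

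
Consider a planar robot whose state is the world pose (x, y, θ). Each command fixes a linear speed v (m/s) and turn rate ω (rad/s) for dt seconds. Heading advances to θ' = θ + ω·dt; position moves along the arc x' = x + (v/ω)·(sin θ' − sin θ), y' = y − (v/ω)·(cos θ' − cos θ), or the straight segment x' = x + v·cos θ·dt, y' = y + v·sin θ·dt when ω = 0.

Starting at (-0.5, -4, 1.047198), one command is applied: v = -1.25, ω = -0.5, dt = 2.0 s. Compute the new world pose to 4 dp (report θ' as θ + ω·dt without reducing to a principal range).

(-2.5471, -5.2472, 0.0472)

θ' = 1.0472 + -0.5·2.0 = 0.0472
R = v/ω = -1.25/-0.5 = 2.5000
x' = -0.5 + 2.5000·(sin 0.0472 − sin 1.0472) = -2.5471
y' = -4 − 2.5000·(cos 0.0472 − cos 1.0472) = -5.2472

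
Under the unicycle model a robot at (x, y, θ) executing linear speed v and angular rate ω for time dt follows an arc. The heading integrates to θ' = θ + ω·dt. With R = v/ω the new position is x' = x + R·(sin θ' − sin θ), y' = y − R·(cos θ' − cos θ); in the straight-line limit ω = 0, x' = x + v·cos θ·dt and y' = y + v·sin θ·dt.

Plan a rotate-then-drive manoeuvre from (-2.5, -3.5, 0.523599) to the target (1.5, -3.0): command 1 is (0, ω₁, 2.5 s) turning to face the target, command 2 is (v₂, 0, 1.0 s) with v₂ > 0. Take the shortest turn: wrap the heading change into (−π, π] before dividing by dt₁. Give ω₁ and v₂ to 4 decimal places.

heading to target = atan2(-3−-3.5, 1.5−-2.5) = 0.1244
Δθ = wrap(0.1244 − 0.5236) = -0.3992; ω₁ = Δθ/dt₁ = -0.1597
distance = √((1.5−-2.5)² + (-3−-3.5)²) = 4.0311; v₂ = distance/dt₂ = 4.0311

ω₁ = -0.1597, v₂ = 4.0311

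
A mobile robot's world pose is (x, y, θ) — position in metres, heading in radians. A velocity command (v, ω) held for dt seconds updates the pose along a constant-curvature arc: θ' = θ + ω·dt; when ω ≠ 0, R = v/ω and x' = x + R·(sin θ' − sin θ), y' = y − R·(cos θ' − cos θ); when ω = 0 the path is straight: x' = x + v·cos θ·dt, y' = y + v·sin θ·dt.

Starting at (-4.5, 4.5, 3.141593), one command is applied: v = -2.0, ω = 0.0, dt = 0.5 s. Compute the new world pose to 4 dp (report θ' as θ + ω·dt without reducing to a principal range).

(-3.5000, 4.5000, 3.1416)

θ' = 3.1416 + 0.0·0.5 = 3.1416
ω = 0 → straight: x' = -4.5 + -2.0·cos(3.1416)·0.5 = -3.5000
y' = 4.5 + -2.0·sin(3.1416)·0.5 = 4.5000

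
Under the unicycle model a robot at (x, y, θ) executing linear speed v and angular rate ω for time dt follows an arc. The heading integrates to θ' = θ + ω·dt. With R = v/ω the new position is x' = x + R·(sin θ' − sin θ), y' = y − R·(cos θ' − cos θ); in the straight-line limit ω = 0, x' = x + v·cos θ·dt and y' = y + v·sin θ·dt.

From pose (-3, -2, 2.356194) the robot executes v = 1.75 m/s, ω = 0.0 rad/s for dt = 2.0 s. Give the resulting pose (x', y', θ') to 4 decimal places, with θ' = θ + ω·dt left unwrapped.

(-5.4749, 0.4749, 2.3562)

θ' = 2.3562 + 0.0·2.0 = 2.3562
ω = 0 → straight: x' = -3 + 1.75·cos(2.3562)·2.0 = -5.4749
y' = -2 + 1.75·sin(2.3562)·2.0 = 0.4749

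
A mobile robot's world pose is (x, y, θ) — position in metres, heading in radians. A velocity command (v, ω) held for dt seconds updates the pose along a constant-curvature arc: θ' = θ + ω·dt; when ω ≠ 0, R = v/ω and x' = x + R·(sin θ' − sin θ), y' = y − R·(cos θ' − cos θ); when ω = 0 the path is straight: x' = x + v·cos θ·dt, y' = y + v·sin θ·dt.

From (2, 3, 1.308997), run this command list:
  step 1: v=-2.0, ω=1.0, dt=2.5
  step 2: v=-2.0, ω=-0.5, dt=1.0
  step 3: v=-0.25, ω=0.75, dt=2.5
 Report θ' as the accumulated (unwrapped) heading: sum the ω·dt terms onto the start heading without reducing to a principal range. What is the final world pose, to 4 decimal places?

(7.2205, 2.1940, 5.1840)

step 1: θ'=3.8090 (R=-2.0000) → pose (5.1698, 0.9115, 3.8090)
step 2: θ'=3.3090 (R=4.0000) → pose (6.9791, 1.7139, 3.3090)
step 3: θ'=5.1840 (R=-0.3333) → pose (7.2205, 2.1940, 5.1840)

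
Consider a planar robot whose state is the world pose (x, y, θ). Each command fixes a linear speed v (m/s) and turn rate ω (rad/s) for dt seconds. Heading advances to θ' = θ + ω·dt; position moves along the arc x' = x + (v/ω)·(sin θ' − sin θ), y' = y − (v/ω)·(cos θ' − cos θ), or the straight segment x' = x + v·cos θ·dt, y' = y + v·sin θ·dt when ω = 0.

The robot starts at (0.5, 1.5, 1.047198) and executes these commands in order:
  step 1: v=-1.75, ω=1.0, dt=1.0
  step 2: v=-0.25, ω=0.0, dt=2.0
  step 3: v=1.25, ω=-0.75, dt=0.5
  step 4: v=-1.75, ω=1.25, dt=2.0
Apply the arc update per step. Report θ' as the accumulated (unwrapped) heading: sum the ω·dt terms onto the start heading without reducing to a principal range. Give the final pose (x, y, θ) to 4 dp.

step 1: θ'=2.0472 (R=-1.7500) → pose (0.4604, -0.1775, 2.0472)
step 2: θ'=2.0472 (straight) → pose (0.6897, -0.6218, 2.0472)
step 3: θ'=1.6722 (R=-1.6667) → pose (0.5127, -0.0263, 1.6722)
step 4: θ'=4.1722 (R=-1.4000) → pose (3.1061, -0.6046, 4.1722)

(3.1061, -0.6046, 4.1722)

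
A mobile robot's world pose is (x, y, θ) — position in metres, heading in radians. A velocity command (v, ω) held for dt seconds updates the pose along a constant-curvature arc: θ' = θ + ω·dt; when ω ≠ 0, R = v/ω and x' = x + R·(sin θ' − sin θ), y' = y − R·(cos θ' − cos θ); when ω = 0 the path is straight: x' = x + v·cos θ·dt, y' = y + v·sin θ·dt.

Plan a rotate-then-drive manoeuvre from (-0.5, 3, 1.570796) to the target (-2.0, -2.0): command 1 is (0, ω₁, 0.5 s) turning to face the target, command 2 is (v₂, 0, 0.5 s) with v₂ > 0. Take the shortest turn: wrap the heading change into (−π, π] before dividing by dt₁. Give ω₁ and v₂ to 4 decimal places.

ω₁ = 5.7003, v₂ = 10.4403

heading to target = atan2(-2−3, -2−-0.5) = -1.8623
Δθ = wrap(-1.8623 − 1.5708) = 2.8501; ω₁ = Δθ/dt₁ = 5.7003
distance = √((-2−-0.5)² + (-2−3)²) = 5.2202; v₂ = distance/dt₂ = 10.4403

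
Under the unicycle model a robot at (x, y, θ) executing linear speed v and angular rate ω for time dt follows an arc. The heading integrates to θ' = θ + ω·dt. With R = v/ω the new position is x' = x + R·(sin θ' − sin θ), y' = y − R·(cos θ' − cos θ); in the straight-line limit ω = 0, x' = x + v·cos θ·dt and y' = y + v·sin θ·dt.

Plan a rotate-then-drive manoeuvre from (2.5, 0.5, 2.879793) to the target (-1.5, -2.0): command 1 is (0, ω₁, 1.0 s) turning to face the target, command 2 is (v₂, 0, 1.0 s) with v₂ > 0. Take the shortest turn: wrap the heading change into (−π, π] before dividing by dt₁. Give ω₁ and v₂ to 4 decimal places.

heading to target = atan2(-2−0.5, -1.5−2.5) = -2.5830
Δθ = wrap(-2.5830 − 2.8798) = 0.8204; ω₁ = Δθ/dt₁ = 0.8204
distance = √((-1.5−2.5)² + (-2−0.5)²) = 4.7170; v₂ = distance/dt₂ = 4.7170

ω₁ = 0.8204, v₂ = 4.7170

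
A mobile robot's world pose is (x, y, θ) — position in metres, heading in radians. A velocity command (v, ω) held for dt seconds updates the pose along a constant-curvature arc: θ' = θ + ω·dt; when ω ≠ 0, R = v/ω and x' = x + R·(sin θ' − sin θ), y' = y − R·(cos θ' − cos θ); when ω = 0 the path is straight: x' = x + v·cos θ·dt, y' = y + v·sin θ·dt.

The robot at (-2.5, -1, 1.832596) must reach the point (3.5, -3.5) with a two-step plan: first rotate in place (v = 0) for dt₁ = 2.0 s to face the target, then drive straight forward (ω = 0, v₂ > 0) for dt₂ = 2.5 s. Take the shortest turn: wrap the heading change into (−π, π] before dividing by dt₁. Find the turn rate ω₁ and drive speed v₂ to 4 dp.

ω₁ = -1.1137, v₂ = 2.6000

heading to target = atan2(-3.5−-1, 3.5−-2.5) = -0.3948
Δθ = wrap(-0.3948 − 1.8326) = -2.2274; ω₁ = Δθ/dt₁ = -1.1137
distance = √((3.5−-2.5)² + (-3.5−-1)²) = 6.5000; v₂ = distance/dt₂ = 2.6000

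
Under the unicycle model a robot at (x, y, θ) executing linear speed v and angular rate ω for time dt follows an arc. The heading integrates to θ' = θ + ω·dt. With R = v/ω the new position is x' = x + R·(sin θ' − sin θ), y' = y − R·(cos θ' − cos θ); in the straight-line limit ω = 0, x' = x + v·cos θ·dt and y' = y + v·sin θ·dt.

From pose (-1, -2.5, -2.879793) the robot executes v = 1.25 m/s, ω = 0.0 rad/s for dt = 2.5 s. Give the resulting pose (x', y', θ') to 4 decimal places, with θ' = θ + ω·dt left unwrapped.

θ' = -2.8798 + 0.0·2.5 = -2.8798
ω = 0 → straight: x' = -1 + 1.25·cos(-2.8798)·2.5 = -4.0185
y' = -2.5 + 1.25·sin(-2.8798)·2.5 = -3.3088

(-4.0185, -3.3088, -2.8798)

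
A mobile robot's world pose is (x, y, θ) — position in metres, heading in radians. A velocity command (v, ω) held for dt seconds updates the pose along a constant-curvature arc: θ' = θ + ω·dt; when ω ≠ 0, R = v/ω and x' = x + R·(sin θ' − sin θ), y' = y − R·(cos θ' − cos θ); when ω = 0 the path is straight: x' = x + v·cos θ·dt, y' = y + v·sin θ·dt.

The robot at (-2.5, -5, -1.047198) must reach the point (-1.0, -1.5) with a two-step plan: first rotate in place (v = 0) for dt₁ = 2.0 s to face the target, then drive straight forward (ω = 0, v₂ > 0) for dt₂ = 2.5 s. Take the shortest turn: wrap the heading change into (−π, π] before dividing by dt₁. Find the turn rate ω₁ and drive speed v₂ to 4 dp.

ω₁ = 1.1066, v₂ = 1.5232

heading to target = atan2(-1.5−-5, -1−-2.5) = 1.1659
Δθ = wrap(1.1659 − -1.0472) = 2.2131; ω₁ = Δθ/dt₁ = 1.1066
distance = √((-1−-2.5)² + (-1.5−-5)²) = 3.8079; v₂ = distance/dt₂ = 1.5232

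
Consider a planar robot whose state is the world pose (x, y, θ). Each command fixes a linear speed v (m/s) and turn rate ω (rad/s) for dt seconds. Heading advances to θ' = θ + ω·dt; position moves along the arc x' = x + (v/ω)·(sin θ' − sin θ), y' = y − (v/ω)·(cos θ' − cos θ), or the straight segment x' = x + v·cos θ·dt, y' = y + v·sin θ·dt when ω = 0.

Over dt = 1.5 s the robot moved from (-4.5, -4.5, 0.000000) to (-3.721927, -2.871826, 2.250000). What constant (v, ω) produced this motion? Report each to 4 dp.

v = 1.5000, ω = 1.5000

Δθ = 2.250000 − 0.000000 = 2.250000
ω = Δθ/dt = 2.250000/1.5 = 1.5000
R = −Δy/(cos θ' − cos θ) = 1.0000
v = R·ω = 1.0000·1.5000 = 1.5000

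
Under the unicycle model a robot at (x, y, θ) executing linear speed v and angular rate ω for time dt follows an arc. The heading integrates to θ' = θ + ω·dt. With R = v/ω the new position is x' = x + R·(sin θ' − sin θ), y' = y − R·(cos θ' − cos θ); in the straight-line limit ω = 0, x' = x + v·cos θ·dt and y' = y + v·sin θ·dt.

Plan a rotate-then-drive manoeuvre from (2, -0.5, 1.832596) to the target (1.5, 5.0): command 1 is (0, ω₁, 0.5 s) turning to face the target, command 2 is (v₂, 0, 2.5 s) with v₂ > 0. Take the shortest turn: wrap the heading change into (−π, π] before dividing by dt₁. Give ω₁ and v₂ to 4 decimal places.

ω₁ = -0.3423, v₂ = 2.2091

heading to target = atan2(5−-0.5, 1.5−2) = 1.6615
Δθ = wrap(1.6615 − 1.8326) = -0.1711; ω₁ = Δθ/dt₁ = -0.3423
distance = √((1.5−2)² + (5−-0.5)²) = 5.5227; v₂ = distance/dt₂ = 2.2091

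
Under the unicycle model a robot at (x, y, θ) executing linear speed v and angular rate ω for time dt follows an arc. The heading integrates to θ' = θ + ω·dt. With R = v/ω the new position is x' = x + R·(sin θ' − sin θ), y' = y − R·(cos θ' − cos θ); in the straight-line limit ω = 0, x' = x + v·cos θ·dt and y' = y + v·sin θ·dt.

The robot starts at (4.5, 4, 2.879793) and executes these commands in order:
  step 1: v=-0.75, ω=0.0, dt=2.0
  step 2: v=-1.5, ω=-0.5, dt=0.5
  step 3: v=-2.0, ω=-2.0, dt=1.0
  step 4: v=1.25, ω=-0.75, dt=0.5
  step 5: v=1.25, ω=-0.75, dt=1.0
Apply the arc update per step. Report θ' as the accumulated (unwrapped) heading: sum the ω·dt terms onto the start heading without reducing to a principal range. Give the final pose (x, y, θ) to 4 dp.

(8.5146, 1.7691, -0.4952)

step 1: θ'=2.8798 (straight) → pose (5.9489, 3.6118, 2.8798)
step 2: θ'=2.6298 (R=3.0000) → pose (6.6417, 3.3296, 2.6298)
step 3: θ'=0.6298 (R=1.0000) → pose (6.7409, 1.6496, 0.6298)
step 4: θ'=0.2548 (R=-1.6667) → pose (7.3025, 1.9155, 0.2548)
step 5: θ'=-0.4952 (R=-1.6667) → pose (8.5146, 1.7691, -0.4952)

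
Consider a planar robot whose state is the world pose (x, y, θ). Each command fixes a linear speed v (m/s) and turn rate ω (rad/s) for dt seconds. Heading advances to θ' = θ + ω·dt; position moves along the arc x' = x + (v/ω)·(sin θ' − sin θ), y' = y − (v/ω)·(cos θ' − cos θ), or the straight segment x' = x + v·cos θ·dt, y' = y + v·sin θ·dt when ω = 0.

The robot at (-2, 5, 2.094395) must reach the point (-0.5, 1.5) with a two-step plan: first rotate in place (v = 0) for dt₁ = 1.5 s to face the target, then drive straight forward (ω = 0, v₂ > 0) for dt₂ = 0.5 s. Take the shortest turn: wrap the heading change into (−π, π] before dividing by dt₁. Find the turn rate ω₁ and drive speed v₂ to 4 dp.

heading to target = atan2(1.5−5, -0.5−-2) = -1.1659
Δθ = wrap(-1.1659 − 2.0944) = 3.0229; ω₁ = Δθ/dt₁ = 2.0153
distance = √((-0.5−-2)² + (1.5−5)²) = 3.8079; v₂ = distance/dt₂ = 7.6158

ω₁ = 2.0153, v₂ = 7.6158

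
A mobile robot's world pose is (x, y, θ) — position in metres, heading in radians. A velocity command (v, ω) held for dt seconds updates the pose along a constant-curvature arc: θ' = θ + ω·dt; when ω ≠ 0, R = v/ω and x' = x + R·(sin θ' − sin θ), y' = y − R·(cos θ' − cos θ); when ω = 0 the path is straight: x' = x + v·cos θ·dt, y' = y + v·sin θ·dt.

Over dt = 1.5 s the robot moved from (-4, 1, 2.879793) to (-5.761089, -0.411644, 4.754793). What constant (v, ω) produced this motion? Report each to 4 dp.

v = 1.7500, ω = 1.2500

Δθ = 4.754793 − 2.879793 = 1.875000
ω = Δθ/dt = 1.875000/1.5 = 1.2500
R = Δx/(sin θ' − sin θ) = 1.4000
v = R·ω = 1.4000·1.2500 = 1.7500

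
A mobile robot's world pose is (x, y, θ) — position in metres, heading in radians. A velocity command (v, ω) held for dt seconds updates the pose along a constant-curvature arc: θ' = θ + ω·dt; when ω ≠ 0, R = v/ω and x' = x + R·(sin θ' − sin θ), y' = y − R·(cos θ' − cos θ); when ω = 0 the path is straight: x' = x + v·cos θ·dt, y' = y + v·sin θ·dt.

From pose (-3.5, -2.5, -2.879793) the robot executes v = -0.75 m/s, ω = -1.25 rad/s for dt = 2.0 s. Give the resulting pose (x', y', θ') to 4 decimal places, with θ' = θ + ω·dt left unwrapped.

θ' = -2.8798 + -1.25·2.0 = -5.3798
R = v/ω = -0.75/-1.25 = 0.6000
x' = -3.5 + 0.6000·(sin -5.3798 − sin -2.8798) = -2.8734
y' = -2.5 − 0.6000·(cos -5.3798 − cos -2.8798) = -3.4509

(-2.8734, -3.4509, -5.3798)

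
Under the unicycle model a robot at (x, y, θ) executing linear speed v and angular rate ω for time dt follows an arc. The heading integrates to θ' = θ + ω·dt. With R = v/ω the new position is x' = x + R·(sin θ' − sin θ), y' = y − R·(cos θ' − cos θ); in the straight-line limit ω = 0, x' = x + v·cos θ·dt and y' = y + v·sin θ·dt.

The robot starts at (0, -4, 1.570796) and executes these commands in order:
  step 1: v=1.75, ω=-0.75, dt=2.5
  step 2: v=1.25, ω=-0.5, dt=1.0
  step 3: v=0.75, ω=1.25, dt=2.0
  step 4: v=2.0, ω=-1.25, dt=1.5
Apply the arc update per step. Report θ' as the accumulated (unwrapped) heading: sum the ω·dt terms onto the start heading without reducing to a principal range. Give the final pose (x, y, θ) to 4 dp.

step 1: θ'=-0.3042 (R=-2.3333) → pose (3.0322, -1.7738, -0.3042)
step 2: θ'=-0.8042 (R=-2.5000) → pose (4.0841, -2.4248, -0.8042)
step 3: θ'=1.6958 (R=0.6000) → pose (5.1116, -1.9338, 1.6958)
step 4: θ'=-0.1792 (R=-1.6000) → pose (6.9843, -0.1599, -0.1792)

(6.9843, -0.1599, -0.1792)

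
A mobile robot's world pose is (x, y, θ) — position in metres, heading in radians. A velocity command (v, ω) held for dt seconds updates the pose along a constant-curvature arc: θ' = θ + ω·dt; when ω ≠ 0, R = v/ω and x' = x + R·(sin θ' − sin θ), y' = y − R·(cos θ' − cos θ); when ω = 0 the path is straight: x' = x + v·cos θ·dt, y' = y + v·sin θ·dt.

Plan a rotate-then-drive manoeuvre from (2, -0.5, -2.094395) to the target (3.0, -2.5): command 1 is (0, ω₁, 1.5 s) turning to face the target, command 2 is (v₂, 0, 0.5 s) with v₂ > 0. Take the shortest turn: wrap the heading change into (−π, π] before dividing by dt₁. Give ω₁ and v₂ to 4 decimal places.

heading to target = atan2(-2.5−-0.5, 3−2) = -1.1071
Δθ = wrap(-1.1071 − -2.0944) = 0.9872; ω₁ = Δθ/dt₁ = 0.6582
distance = √((3−2)² + (-2.5−-0.5)²) = 2.2361; v₂ = distance/dt₂ = 4.4721

ω₁ = 0.6582, v₂ = 4.4721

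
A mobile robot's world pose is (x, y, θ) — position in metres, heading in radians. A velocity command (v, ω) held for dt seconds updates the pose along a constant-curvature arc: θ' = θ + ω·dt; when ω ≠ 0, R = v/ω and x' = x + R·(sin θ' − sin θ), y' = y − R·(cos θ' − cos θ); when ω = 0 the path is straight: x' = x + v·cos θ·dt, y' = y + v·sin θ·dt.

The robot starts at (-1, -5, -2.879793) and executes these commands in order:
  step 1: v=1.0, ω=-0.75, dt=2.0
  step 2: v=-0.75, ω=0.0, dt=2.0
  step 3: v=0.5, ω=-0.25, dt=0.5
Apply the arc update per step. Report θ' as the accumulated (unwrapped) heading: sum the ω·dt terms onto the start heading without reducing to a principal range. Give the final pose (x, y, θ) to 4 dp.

step 1: θ'=-4.3798 (R=-1.3333) → pose (-2.6054, -4.1474, -4.3798)
step 2: θ'=-4.3798 (straight) → pose (-2.1156, -5.5652, -4.3798)
step 3: θ'=-4.5048 (R=-2.0000) → pose (-2.1823, -5.3244, -4.5048)

(-2.1823, -5.3244, -4.5048)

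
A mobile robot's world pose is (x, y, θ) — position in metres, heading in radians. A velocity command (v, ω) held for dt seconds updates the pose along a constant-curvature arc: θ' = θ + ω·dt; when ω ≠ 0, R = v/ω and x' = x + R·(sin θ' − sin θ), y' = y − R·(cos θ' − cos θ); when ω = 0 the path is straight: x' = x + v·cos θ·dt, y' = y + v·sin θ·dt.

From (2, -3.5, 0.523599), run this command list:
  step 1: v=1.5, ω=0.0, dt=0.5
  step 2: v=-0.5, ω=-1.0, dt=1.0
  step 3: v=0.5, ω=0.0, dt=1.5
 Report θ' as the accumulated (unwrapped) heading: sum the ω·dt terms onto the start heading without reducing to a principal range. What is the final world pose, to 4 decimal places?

step 1: θ'=0.5236 (straight) → pose (2.6495, -3.1250, 0.5236)
step 2: θ'=-0.4764 (R=0.5000) → pose (2.1702, -3.1363, -0.4764)
step 3: θ'=-0.4764 (straight) → pose (2.8367, -3.4803, -0.4764)

(2.8367, -3.4803, -0.4764)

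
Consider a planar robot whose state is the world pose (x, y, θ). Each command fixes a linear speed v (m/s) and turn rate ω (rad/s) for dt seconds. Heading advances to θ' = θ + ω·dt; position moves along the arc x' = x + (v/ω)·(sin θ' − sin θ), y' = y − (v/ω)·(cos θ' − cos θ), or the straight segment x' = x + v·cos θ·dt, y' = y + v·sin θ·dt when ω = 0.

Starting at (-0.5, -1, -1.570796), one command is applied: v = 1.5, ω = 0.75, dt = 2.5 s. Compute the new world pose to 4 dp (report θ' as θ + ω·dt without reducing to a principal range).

(2.0991, -2.9082, 0.3042)

θ' = -1.5708 + 0.75·2.5 = 0.3042
R = v/ω = 1.5/0.75 = 2.0000
x' = -0.5 + 2.0000·(sin 0.3042 − sin -1.5708) = 2.0991
y' = -1 − 2.0000·(cos 0.3042 − cos -1.5708) = -2.9082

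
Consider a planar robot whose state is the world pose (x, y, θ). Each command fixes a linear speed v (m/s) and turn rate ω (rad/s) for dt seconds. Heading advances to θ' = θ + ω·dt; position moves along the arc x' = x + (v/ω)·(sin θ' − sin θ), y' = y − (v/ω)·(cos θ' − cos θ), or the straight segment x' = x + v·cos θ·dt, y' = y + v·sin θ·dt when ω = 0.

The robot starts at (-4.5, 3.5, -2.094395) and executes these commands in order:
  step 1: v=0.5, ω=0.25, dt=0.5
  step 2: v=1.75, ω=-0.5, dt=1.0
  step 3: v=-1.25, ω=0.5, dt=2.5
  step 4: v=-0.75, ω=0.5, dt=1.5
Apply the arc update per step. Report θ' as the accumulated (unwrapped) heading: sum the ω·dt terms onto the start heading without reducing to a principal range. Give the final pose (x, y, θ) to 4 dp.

(-5.5967, 5.5342, -0.4694)

step 1: θ'=-1.9694 (R=2.0000) → pose (-4.6112, 3.2763, -1.9694)
step 2: θ'=-2.4694 (R=-3.5000) → pose (-5.6573, 1.8961, -2.4694)
step 3: θ'=-1.2194 (R=-2.5000) → pose (-4.8668, 4.7128, -1.2194)
step 4: θ'=-0.4694 (R=-1.5000) → pose (-5.5967, 5.5342, -0.4694)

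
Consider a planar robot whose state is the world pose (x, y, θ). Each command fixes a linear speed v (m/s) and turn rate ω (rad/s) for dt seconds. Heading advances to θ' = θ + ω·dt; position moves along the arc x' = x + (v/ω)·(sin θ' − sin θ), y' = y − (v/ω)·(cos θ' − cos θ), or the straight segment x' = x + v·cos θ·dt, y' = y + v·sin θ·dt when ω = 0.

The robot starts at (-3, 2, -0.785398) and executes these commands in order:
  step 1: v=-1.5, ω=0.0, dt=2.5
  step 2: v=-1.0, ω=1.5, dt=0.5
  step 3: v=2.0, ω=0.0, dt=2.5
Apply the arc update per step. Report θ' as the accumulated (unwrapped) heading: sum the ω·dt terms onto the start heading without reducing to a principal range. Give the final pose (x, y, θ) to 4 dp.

step 1: θ'=-0.7854 (straight) → pose (-5.6517, 4.6516, -0.7854)
step 2: θ'=-0.0354 (R=-0.6667) → pose (-6.0995, 4.8465, -0.0354)
step 3: θ'=-0.0354 (straight) → pose (-1.1026, 4.6695, -0.0354)

(-1.1026, 4.6695, -0.0354)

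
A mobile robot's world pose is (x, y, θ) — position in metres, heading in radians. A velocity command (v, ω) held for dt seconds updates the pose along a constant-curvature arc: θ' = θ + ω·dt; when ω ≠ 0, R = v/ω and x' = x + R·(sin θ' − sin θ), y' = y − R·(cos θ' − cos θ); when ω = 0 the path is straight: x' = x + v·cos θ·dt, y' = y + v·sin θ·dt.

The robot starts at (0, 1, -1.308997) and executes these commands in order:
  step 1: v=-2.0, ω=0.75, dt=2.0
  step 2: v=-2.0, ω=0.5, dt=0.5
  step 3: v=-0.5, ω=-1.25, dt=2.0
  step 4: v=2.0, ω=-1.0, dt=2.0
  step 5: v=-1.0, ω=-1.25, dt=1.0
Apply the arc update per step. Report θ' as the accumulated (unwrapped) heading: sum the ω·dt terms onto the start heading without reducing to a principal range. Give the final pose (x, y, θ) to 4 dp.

step 1: θ'=0.1910 (R=-2.6667) → pose (-3.0821, 2.9280, 0.1910)
step 2: θ'=0.4410 (R=-4.0000) → pose (-4.0301, 2.6180, 0.4410)
step 3: θ'=-2.0590 (R=0.4000) → pose (-4.5541, 3.1674, -2.0590)
step 4: θ'=-4.0590 (R=-2.0000) → pose (-7.9085, 2.8897, -4.0590)
step 5: θ'=-5.3090 (R=0.8000) → pose (-7.8819, 1.9539, -5.3090)

(-7.8819, 1.9539, -5.3090)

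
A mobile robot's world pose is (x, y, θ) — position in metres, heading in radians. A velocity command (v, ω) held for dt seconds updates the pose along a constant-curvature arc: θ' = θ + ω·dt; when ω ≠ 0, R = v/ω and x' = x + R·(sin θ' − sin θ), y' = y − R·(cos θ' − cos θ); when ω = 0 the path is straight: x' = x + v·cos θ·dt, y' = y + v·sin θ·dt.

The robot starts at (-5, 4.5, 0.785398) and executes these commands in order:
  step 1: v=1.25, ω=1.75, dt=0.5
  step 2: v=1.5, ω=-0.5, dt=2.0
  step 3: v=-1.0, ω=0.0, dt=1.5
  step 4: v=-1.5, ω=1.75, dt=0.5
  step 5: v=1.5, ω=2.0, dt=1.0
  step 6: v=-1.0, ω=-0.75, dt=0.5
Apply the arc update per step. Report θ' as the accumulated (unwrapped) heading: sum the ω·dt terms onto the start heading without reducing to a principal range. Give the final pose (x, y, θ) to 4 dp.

step 1: θ'=1.6604 (R=0.7143) → pose (-4.7937, 5.0690, 1.6604)
step 2: θ'=0.6604 (R=-3.0000) → pose (-3.6460, 7.7067, 0.6604)
step 3: θ'=0.6604 (straight) → pose (-4.8306, 6.7865, 0.6604)
step 4: θ'=1.5354 (R=-0.8571) → pose (-5.1614, 6.1399, 1.5354)
step 5: θ'=3.5354 (R=0.7500) → pose (-6.1987, 6.8591, 3.5354)
step 6: θ'=3.1604 (R=1.3333) → pose (-5.7122, 6.9609, 3.1604)

(-5.7122, 6.9609, 3.1604)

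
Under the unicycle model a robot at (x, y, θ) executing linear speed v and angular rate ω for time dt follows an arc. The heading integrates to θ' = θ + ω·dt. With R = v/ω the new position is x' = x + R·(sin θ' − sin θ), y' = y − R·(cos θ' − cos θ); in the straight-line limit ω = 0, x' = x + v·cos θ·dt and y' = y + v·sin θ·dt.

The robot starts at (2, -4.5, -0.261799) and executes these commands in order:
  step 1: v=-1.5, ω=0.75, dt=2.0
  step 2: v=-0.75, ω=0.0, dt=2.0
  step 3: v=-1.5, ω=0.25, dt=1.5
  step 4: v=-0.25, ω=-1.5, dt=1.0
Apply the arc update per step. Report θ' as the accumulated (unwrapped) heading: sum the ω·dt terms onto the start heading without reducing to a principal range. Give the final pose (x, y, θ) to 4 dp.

(-1.3689, -9.5827, 0.1132)

step 1: θ'=1.2382 (R=-2.0000) → pose (-0.4080, -5.7789, 1.2382)
step 2: θ'=1.2382 (straight) → pose (-0.8978, -7.1967, 1.2382)
step 3: θ'=1.6132 (R=-6.0000) → pose (-1.2212, -9.4100, 1.6132)
step 4: θ'=0.1132 (R=0.1667) → pose (-1.3689, -9.5827, 0.1132)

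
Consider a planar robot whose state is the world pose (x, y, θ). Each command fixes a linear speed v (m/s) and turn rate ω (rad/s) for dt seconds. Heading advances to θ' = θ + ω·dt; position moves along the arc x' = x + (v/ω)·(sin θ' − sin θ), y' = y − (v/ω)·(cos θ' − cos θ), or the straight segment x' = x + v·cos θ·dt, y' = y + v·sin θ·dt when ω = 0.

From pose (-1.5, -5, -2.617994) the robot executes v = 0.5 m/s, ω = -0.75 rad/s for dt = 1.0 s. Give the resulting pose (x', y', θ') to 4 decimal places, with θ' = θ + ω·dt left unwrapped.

θ' = -2.6180 + -0.75·1.0 = -3.3680
R = v/ω = 0.5/-0.75 = -0.6667
x' = -1.5 + -0.6667·(sin -3.3680 − sin -2.6180) = -1.9830
y' = -5 − -0.6667·(cos -3.3680 − cos -2.6180) = -5.0723

(-1.9830, -5.0723, -3.3680)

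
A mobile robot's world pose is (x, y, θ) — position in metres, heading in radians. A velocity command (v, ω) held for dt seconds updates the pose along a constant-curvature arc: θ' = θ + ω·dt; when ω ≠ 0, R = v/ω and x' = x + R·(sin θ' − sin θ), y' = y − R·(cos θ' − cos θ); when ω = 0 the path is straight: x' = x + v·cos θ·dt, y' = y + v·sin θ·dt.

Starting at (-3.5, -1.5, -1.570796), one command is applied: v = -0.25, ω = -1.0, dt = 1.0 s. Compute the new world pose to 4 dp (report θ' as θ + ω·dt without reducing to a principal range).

θ' = -1.5708 + -1.0·1.0 = -2.5708
R = v/ω = -0.25/-1.0 = 0.2500
x' = -3.5 + 0.2500·(sin -2.5708 − sin -1.5708) = -3.3851
y' = -1.5 − 0.2500·(cos -2.5708 − cos -1.5708) = -1.2896

(-3.3851, -1.2896, -2.5708)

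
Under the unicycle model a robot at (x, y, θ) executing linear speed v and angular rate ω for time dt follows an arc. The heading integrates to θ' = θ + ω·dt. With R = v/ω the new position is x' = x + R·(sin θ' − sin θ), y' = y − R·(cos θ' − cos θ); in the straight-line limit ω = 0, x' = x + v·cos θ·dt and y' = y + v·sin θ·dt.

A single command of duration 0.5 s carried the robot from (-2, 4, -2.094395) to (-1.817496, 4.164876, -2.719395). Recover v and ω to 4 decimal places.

v = -0.5000, ω = -1.2500

Δθ = -2.719395 − -2.094395 = -0.625000
ω = Δθ/dt = -0.625000/0.5 = -1.2500
R = Δx/(sin θ' − sin θ) = 0.4000
v = R·ω = 0.4000·-1.2500 = -0.5000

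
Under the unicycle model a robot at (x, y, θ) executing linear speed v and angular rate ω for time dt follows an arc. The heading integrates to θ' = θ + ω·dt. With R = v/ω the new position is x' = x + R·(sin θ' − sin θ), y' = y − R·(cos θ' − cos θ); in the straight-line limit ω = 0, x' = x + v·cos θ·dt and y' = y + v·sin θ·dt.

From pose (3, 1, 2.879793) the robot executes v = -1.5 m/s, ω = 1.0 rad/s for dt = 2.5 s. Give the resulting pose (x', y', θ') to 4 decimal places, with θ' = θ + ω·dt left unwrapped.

(4.5664, 3.3773, 5.3798)

θ' = 2.8798 + 1.0·2.5 = 5.3798
R = v/ω = -1.5/1.0 = -1.5000
x' = 3 + -1.5000·(sin 5.3798 − sin 2.8798) = 4.5664
y' = 1 − -1.5000·(cos 5.3798 − cos 2.8798) = 3.3773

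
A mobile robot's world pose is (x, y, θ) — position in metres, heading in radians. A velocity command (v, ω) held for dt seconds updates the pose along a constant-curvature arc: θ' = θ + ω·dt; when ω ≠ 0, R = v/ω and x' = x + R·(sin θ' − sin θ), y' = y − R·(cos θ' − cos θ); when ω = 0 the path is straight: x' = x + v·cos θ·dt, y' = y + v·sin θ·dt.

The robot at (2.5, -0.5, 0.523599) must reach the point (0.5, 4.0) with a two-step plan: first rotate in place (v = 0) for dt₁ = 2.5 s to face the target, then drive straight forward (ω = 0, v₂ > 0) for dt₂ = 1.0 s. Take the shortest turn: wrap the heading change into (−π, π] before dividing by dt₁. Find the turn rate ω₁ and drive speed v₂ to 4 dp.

ω₁ = 0.5862, v₂ = 4.9244

heading to target = atan2(4−-0.5, 0.5−2.5) = 1.9890
Δθ = wrap(1.9890 − 0.5236) = 1.4654; ω₁ = Δθ/dt₁ = 0.5862
distance = √((0.5−2.5)² + (4−-0.5)²) = 4.9244; v₂ = distance/dt₂ = 4.9244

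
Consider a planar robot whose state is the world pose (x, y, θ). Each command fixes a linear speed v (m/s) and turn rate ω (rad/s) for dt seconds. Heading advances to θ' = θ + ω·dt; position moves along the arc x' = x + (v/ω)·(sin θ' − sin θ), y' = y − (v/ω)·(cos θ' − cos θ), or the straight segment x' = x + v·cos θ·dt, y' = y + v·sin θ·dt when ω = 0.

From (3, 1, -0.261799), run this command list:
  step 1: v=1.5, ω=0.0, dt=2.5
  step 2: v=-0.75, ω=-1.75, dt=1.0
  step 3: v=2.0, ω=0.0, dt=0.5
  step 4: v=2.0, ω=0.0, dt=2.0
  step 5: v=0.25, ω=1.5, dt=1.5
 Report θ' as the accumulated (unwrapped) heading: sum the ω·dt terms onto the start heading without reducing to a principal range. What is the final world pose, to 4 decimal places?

step 1: θ'=-0.2618 (straight) → pose (6.6222, 0.0294, -0.2618)
step 2: θ'=-2.0118 (R=0.4286) → pose (6.3456, 0.6263, -2.0118)
step 3: θ'=-2.0118 (straight) → pose (5.9187, -0.2780, -2.0118)
step 4: θ'=-2.0118 (straight) → pose (4.2113, -3.8953, -2.0118)
step 5: θ'=0.2382 (R=0.1667) → pose (4.4014, -4.1284, 0.2382)

(4.4014, -4.1284, 0.2382)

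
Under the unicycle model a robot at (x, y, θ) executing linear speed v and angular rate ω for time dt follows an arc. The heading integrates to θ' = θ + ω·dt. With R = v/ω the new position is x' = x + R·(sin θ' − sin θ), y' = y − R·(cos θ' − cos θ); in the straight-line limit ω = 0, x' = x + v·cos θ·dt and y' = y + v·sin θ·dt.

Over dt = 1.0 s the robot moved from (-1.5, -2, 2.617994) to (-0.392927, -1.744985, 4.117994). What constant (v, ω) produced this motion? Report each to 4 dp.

v = -1.2500, ω = 1.5000

Δθ = 4.117994 − 2.617994 = 1.500000
ω = Δθ/dt = 1.500000/1.0 = 1.5000
R = Δx/(sin θ' − sin θ) = -0.8333
v = R·ω = -0.8333·1.5000 = -1.2500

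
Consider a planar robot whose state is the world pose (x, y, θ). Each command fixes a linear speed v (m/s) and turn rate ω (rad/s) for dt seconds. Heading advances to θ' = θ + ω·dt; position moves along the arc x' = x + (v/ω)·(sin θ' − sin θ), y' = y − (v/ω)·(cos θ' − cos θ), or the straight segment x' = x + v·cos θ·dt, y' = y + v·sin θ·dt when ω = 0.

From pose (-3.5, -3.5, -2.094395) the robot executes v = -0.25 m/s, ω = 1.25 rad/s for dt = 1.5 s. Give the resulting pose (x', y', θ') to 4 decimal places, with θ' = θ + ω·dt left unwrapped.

(-3.6297, -3.2048, -0.2194)

θ' = -2.0944 + 1.25·1.5 = -0.2194
R = v/ω = -0.25/1.25 = -0.2000
x' = -3.5 + -0.2000·(sin -0.2194 − sin -2.0944) = -3.6297
y' = -3.5 − -0.2000·(cos -0.2194 − cos -2.0944) = -3.2048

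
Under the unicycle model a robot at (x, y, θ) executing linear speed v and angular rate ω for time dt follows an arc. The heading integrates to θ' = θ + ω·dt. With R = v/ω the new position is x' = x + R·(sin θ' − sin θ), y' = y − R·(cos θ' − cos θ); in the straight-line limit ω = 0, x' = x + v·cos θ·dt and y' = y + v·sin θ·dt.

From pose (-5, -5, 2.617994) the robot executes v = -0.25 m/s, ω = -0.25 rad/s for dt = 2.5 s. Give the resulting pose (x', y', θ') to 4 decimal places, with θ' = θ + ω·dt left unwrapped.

(-4.5878, -5.4563, 1.9930)

θ' = 2.6180 + -0.25·2.5 = 1.9930
R = v/ω = -0.25/-0.25 = 1.0000
x' = -5 + 1.0000·(sin 1.9930 − sin 2.6180) = -4.5878
y' = -5 − 1.0000·(cos 1.9930 − cos 2.6180) = -5.4563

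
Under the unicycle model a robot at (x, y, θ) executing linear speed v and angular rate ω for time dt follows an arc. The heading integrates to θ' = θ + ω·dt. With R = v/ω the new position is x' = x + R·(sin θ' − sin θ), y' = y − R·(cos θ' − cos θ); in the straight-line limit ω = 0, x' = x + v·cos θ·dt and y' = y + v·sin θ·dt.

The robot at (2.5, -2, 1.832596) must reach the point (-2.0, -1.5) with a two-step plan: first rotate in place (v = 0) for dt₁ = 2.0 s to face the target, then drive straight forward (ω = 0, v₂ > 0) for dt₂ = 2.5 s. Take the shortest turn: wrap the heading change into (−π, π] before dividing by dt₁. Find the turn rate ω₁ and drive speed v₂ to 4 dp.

heading to target = atan2(-1.5−-2, -2−2.5) = 3.0309
Δθ = wrap(3.0309 − 1.8326) = 1.1983; ω₁ = Δθ/dt₁ = 0.5992
distance = √((-2−2.5)² + (-1.5−-2)²) = 4.5277; v₂ = distance/dt₂ = 1.8111

ω₁ = 0.5992, v₂ = 1.8111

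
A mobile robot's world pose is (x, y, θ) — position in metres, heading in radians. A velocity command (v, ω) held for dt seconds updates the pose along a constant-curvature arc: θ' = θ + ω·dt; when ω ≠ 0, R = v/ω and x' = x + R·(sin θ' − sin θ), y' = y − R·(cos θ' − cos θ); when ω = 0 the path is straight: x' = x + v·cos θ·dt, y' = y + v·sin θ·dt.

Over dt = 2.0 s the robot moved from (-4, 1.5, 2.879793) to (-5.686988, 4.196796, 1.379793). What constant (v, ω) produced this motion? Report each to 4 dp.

Δθ = 1.379793 − 2.879793 = -1.500000
ω = Δθ/dt = -1.500000/2.0 = -0.7500
R = −Δy/(cos θ' − cos θ) = -2.3333
v = R·ω = -2.3333·-0.7500 = 1.7500

v = 1.7500, ω = -0.7500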